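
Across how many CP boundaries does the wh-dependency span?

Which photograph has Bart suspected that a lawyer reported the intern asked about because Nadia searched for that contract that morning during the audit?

2

"which photograph" is extracted from the PP object of "asked".
Boundaries crossed, outermost first: [that], [Ø] — 2 in total.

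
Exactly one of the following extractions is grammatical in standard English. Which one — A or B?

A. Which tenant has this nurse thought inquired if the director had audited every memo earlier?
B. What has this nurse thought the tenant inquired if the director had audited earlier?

A

In B, the wh-phrase is extracted from inside a wh-island (introduced by "if"), which blocks movement.
In A, the extraction path crosses only that-complement boundaries, which are transparent.
So A is grammatical.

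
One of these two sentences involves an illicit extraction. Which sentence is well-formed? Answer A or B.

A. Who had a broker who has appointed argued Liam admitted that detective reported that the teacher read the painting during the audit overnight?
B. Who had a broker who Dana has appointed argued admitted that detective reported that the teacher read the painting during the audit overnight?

In A, the wh-phrase is extracted from inside a complex-NP island (relative clause) (introduced by "who"), which blocks movement.
In B, the extraction path crosses only that-complement boundaries, which are transparent.
So B is grammatical.

B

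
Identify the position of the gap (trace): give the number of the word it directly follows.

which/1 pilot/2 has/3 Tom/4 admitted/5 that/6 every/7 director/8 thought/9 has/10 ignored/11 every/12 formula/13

The displaced element is "which pilot" (word 2).
It is linked across 2 clause boundaries (that → Ø).
It functions as the subject of "ignored", so the gap sits immediately after word 9 ("thought").
Base order: Tom has admitted that every director thought which pilot has ignored every formula.

9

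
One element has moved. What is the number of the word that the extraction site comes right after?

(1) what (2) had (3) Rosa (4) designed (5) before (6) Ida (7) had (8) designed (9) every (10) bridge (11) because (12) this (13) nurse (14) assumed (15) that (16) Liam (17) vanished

The displaced element is "what" (word 1).
It functions as the direct object of "designed", so the gap sits immediately after word 4 ("designed").
Base order: Rosa had designed what before Ida had designed every bridge because this nurse assumed that Liam vanished.

4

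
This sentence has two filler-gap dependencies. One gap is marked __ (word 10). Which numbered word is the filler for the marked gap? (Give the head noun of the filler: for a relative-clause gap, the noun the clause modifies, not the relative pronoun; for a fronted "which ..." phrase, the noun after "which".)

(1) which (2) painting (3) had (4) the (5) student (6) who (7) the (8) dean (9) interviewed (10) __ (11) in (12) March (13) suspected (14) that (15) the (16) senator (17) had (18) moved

5

The marked gap is inside the relative clause, the direct object of "interviewed".
Its filler is the head noun "student" (via "who"), at word 5.
(The other dependency links word 2 to a gap after word 18.)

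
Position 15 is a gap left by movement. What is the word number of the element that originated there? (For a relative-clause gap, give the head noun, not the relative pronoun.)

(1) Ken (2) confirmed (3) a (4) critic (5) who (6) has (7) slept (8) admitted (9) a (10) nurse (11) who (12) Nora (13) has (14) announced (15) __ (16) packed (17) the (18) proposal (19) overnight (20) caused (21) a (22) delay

10

The gap at 15 is the subject of "packed", inside a relative clause.
The relative pronoun is "who" (word 11); it is bound by the head noun immediately before it.
Its filler is the head noun "nurse", at word 10.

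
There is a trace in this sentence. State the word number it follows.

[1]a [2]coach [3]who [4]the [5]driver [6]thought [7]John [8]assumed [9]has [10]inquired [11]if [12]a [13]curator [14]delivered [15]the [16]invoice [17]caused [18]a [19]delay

8

The displaced element is "a coach" (word 2).
It is linked across 2 clause boundaries (Ø → Ø).
It functions as the subject of "inquired", so the gap sits immediately after word 8 ("assumed").
Base order: The driver thought John assumed a coach has inquired if a curator delivered the invoice.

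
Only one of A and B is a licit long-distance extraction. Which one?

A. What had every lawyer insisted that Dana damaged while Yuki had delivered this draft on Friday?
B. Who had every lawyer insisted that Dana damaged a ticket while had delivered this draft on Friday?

A

In B, the wh-phrase is extracted from inside an adjunct island (introduced by "while"), which blocks movement.
In A, the extraction path crosses only that-complement boundaries, which are transparent.
So A is grammatical.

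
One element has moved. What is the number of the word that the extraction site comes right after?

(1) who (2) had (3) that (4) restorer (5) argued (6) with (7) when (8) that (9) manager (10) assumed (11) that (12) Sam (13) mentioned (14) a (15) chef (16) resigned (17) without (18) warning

6

The displaced element is "who" (word 1).
It functions as the object of the preposition "with" of "argued", so the gap sits immediately after word 6 ("with").
Base order: That restorer had argued with who when that manager assumed that Sam mentioned a chef resigned without warning.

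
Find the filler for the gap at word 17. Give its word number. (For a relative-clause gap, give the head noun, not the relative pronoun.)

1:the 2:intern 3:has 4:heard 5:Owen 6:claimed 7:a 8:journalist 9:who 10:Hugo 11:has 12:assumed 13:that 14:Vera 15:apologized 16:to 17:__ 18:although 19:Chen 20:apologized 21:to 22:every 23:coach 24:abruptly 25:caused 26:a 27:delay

The gap at 17 is the prepositional object of "apologized", inside a relative clause.
The relative pronoun is "who" (word 9); it is bound by the head noun immediately before it.
Its filler is the head noun "journalist", at word 8.

8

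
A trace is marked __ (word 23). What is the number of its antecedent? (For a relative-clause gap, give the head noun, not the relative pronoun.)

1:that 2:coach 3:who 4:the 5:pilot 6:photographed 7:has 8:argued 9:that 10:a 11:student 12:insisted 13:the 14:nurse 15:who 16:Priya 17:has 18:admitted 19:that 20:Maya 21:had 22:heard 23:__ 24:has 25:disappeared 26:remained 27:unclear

The gap at 23 is the subject of "disappeared", inside a relative clause.
The relative pronoun is "who" (word 15); it is bound by the head noun immediately before it.
Its filler is the head noun "nurse", at word 14.

14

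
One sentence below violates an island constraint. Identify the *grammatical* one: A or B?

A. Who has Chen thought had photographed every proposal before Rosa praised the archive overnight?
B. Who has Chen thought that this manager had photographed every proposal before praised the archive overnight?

In B, the wh-phrase is extracted from inside an adjunct island (introduced by "before"), which blocks movement.
In A, the extraction path crosses only that-complement boundaries, which are transparent.
So A is grammatical.

A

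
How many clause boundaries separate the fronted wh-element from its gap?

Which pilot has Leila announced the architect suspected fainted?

2

"which pilot" is extracted from the subject of "fainted".
Boundaries crossed, outermost first: [Ø], [Ø] — 2 in total.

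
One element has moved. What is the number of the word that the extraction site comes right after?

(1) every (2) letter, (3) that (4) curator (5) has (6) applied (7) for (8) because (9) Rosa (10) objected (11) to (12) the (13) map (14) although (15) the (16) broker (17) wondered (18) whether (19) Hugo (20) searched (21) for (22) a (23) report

The displaced element is "every letter" (word 2).
It functions as the object of the preposition "for" of "applied", so the gap sits immediately after word 7 ("for").
Base order: That curator has applied for every letter because Rosa objected to the map although the broker wondered whether Hugo searched for a report.

7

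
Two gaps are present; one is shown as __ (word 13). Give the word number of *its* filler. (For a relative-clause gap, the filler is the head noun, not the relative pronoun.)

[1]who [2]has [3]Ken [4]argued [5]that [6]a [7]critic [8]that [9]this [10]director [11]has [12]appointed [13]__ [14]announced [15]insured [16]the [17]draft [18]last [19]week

7

The marked gap is inside the relative clause, the direct object of "appointed".
Its filler is the head noun "critic" (via "that"), at word 7.
(The other dependency links word 1 to a gap after word 14.)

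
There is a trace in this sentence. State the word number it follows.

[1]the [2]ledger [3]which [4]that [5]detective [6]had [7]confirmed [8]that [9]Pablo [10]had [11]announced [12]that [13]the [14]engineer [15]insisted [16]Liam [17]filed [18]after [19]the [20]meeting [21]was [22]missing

The displaced element is "the ledger" (word 2).
It is linked across 3 clause boundaries (that → that → Ø).
It functions as the direct object of "filed", so the gap sits immediately after word 17 ("filed").
Base order: That detective had confirmed that Pablo had announced that the engineer insisted Liam filed the ledger after the meeting.

17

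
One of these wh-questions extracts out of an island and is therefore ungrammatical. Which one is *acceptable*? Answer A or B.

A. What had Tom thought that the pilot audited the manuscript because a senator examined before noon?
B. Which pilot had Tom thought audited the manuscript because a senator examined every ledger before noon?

B

In A, the wh-phrase is extracted from inside an adjunct island (introduced by "because"), which blocks movement.
In B, the extraction path crosses only that-complement boundaries, which are transparent.
So B is grammatical.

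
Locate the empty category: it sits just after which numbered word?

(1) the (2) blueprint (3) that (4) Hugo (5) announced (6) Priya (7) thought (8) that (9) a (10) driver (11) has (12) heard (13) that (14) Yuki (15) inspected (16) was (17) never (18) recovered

The displaced element is "the blueprint" (word 2).
It is linked across 3 clause boundaries (Ø → that → that).
It functions as the direct object of "inspected", so the gap sits immediately after word 15 ("inspected").
Base order: Hugo announced Priya thought that a driver has heard that Yuki inspected the blueprint.

15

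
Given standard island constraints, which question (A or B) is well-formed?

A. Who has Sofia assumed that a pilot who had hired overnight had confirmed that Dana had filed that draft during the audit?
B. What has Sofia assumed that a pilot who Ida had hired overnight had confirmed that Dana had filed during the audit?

In A, the wh-phrase is extracted from inside a complex-NP island (relative clause) (introduced by "who"), which blocks movement.
In B, the extraction path crosses only that-complement boundaries, which are transparent.
So B is grammatical.

B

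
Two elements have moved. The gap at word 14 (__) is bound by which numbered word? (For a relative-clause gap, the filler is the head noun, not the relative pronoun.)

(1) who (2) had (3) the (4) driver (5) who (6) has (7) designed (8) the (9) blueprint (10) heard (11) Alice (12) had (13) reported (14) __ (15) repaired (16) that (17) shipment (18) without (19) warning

The marked gap is the subject of "repaired".
Its filler is the fronted wh-phrase "who", at word 1.
(The other dependency links word 4 to a gap after word 5.)

1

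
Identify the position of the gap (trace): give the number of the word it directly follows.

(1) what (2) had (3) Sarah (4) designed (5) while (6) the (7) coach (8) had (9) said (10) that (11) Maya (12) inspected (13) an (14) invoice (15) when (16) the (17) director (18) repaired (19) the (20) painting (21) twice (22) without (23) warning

The displaced element is "what" (word 1).
It functions as the direct object of "designed", so the gap sits immediately after word 4 ("designed").
Base order: Sarah had designed what while the coach had said that Maya inspected an invoice when the director repaired the painting twice without warning.

4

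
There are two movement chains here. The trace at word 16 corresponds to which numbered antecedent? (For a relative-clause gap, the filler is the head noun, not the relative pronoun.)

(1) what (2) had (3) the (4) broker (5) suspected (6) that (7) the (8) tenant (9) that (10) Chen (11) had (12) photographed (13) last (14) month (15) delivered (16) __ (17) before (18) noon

1

The marked gap is the direct object of "delivered".
Its filler is the fronted wh-phrase "what", at word 1.
(The other dependency links word 8 to a gap after word 12.)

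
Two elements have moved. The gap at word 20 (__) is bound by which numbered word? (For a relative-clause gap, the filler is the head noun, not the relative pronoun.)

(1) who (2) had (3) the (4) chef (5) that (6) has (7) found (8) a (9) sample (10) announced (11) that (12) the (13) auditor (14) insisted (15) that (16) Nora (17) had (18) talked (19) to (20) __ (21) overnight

1

The marked gap is the object of the preposition "to" of "talked".
Its filler is the fronted wh-phrase "who", at word 1.
(The other dependency links word 4 to a gap after word 5.)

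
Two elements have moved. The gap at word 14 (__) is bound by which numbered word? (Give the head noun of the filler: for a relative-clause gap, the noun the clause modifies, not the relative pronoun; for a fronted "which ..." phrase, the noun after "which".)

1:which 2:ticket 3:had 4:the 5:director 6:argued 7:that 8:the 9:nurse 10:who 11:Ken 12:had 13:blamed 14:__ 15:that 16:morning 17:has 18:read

The marked gap is inside the relative clause, the direct object of "blamed".
Its filler is the head noun "nurse" (via "who"), at word 9.
(The other dependency links word 2 to a gap after word 18.)

9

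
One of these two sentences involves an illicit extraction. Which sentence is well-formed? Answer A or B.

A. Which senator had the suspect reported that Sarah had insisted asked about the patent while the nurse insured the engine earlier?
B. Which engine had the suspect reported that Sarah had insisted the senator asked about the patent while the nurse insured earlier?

In B, the wh-phrase is extracted from inside an adjunct island (introduced by "while"), which blocks movement.
In A, the extraction path crosses only that-complement boundaries, which are transparent.
So A is grammatical.

A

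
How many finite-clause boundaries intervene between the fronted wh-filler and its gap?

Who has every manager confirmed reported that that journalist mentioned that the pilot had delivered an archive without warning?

"who" is extracted from the subject of "reported".
Boundaries crossed, outermost first: [Ø] — 1 in total.

1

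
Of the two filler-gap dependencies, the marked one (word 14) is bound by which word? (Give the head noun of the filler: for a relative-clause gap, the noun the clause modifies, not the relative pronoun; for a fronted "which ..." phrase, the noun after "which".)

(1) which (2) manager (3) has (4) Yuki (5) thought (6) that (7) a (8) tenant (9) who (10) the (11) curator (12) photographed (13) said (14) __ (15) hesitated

The marked gap is the subject of "hesitated".
Its filler is the fronted wh-phrase "which manager", at word 2.
(The other dependency links word 8 to a gap after word 12.)

2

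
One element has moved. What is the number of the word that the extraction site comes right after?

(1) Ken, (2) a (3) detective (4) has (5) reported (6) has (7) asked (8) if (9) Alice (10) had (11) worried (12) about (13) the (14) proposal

5

The displaced element is "Ken" (word 1).
It is linked across 1 clause boundary (Ø).
It functions as the subject of "asked", so the gap sits immediately after word 5 ("reported").
Base order: A detective has reported Ken has asked if Alice had worried about the proposal.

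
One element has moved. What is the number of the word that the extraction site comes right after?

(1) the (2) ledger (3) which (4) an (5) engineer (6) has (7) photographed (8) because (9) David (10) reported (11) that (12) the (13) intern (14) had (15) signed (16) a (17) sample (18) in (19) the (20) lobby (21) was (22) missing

The displaced element is "the ledger" (word 2).
It functions as the direct object of "photographed", so the gap sits immediately after word 7 ("photographed").
Base order: An engineer has photographed the ledger because David reported that the intern had signed a sample in the lobby.

7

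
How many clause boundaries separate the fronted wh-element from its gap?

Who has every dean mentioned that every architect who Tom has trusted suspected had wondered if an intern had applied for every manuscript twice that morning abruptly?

"who" is extracted from the subject of "wondered".
Boundaries crossed, outermost first: [that], [Ø] — 2 in total.

2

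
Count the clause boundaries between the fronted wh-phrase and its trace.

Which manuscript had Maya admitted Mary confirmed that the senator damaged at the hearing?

2

"which manuscript" is extracted from the object of "damaged".
Boundaries crossed, outermost first: [Ø], [that] — 2 in total.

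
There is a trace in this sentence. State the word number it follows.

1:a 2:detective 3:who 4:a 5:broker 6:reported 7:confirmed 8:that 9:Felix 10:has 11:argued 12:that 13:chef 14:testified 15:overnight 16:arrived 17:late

6

The displaced element is "a detective" (word 2).
It is linked across 1 clause boundary (Ø).
It functions as the subject of "confirmed", so the gap sits immediately after word 6 ("reported").
Base order: A broker reported a detective confirmed that Felix has argued that chef testified overnight.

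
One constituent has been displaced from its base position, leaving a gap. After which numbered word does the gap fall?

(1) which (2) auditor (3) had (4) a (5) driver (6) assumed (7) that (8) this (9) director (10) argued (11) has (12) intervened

10

The displaced element is "which auditor" (word 2).
It is linked across 2 clause boundaries (that → Ø).
It functions as the subject of "intervened", so the gap sits immediately after word 10 ("argued").
Base order: A driver had assumed that this director argued which auditor has intervened.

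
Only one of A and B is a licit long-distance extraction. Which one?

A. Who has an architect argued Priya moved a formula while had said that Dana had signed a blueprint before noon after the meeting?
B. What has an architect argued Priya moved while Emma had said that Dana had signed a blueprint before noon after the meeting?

B

In A, the wh-phrase is extracted from inside an adjunct island (introduced by "while"), which blocks movement.
In B, the extraction path crosses only that-complement boundaries, which are transparent.
So B is grammatical.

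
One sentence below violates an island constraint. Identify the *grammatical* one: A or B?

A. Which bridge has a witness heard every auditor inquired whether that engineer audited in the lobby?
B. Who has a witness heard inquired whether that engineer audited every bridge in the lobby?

B

In A, the wh-phrase is extracted from inside a wh-island (introduced by "whether"), which blocks movement.
In B, the extraction path crosses only that-complement boundaries, which are transparent.
So B is grammatical.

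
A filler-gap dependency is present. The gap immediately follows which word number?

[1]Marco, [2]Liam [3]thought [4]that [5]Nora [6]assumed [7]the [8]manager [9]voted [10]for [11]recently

10

The displaced element is "Marco" (word 1).
It is linked across 2 clause boundaries (that → Ø).
It functions as the object of the preposition "for" of "voted", so the gap sits immediately after word 10 ("for").
Base order: Liam thought that Nora assumed the manager voted for Marco recently.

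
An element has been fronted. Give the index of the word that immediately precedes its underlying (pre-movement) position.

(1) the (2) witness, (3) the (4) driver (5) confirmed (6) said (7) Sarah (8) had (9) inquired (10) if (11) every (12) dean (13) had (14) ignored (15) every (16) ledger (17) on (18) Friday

5

The displaced element is "the witness" (word 2).
It is linked across 1 clause boundary (Ø).
It functions as the subject of "said", so the gap sits immediately after word 5 ("confirmed").
Base order: The driver confirmed the witness said Sarah had inquired if every dean had ignored every ledger on Friday.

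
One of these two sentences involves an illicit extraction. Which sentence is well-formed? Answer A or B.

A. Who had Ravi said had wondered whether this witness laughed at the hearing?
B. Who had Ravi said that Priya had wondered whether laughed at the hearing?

A

In B, the wh-phrase is extracted from inside a wh-island (introduced by "whether"), which blocks movement.
In A, the extraction path crosses only that-complement boundaries, which are transparent.
So A is grammatical.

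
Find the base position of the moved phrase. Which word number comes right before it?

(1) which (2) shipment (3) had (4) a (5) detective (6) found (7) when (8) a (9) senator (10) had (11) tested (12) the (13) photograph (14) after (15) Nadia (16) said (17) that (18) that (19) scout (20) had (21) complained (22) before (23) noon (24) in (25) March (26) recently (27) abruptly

The displaced element is "which shipment" (word 2).
It functions as the direct object of "found", so the gap sits immediately after word 6 ("found").
Base order: A detective had found which shipment when a senator had tested the photograph after Nadia said that that scout had complained before noon in March recently abruptly.

6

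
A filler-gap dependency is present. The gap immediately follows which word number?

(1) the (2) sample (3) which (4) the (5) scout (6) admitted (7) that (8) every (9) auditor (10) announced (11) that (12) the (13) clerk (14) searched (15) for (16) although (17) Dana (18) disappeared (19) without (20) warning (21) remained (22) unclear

The displaced element is "the sample" (word 2).
It is linked across 2 clause boundaries (that → that).
It functions as the object of the preposition "for" of "searched", so the gap sits immediately after word 15 ("for").
Base order: The scout admitted that every auditor announced that the clerk searched for the sample although Dana disappeared without warning.

15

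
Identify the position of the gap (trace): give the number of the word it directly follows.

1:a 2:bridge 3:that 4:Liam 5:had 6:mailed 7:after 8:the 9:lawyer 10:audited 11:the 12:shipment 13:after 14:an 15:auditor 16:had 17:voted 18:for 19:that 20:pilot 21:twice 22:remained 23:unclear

The displaced element is "a bridge" (word 2).
It functions as the direct object of "mailed", so the gap sits immediately after word 6 ("mailed").
Base order: Liam had mailed a bridge after the lawyer audited the shipment after an auditor had voted for that pilot twice.

6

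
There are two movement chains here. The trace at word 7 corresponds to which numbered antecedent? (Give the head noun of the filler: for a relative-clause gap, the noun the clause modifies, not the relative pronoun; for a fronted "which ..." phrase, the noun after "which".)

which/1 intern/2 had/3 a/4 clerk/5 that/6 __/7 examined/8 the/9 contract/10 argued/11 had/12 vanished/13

5

The marked gap is inside the relative clause, the subject of "examined".
Its filler is the head noun "clerk" (via "that"), at word 5.
(The other dependency links word 2 to a gap after word 11.)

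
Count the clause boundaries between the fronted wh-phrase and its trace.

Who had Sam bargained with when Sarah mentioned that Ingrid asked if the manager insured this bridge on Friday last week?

"who" originates inside the matrix clause — no clause boundary is crossed.

0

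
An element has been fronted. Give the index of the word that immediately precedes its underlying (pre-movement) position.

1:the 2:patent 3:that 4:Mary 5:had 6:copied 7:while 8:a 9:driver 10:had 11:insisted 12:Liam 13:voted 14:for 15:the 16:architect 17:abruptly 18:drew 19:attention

6

The displaced element is "the patent" (word 2).
It functions as the direct object of "copied", so the gap sits immediately after word 6 ("copied").
Base order: Mary had copied the patent while a driver had insisted Liam voted for the architect abruptly.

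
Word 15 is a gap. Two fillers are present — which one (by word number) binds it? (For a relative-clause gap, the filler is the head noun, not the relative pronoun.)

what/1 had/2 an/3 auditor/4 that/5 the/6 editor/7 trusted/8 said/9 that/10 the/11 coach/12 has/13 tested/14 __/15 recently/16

1

The marked gap is the direct object of "tested".
Its filler is the fronted wh-phrase "what", at word 1.
(The other dependency links word 4 to a gap after word 8.)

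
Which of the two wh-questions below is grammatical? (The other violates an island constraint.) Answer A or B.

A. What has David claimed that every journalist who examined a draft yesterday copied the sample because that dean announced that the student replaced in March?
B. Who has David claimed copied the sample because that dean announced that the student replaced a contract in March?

B

In A, the wh-phrase is extracted from inside an adjunct island (introduced by "because"), which blocks movement.
In B, the extraction path crosses only that-complement boundaries, which are transparent.
So B is grammatical.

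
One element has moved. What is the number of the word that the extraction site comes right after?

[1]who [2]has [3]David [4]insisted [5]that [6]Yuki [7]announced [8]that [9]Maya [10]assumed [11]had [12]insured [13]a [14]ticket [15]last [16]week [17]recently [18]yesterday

The displaced element is "who" (word 1).
It is linked across 3 clause boundaries (that → that → Ø).
It functions as the subject of "insured", so the gap sits immediately after word 10 ("assumed").
Base order: David has insisted that Yuki announced that Maya assumed who had insured a ticket last week recently yesterday.

10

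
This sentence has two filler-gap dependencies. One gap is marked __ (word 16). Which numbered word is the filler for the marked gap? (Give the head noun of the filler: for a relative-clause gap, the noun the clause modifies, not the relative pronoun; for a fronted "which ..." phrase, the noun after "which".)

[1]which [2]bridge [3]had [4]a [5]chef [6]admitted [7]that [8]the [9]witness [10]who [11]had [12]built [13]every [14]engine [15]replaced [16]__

2

The marked gap is the direct object of "replaced".
Its filler is the fronted wh-phrase "which bridge", at word 2.
(The other dependency links word 9 to a gap after word 10.)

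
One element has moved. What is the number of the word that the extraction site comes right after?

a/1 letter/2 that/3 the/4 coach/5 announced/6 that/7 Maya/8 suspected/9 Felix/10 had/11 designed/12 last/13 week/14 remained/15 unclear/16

The displaced element is "a letter" (word 2).
It is linked across 2 clause boundaries (that → Ø).
It functions as the direct object of "designed", so the gap sits immediately after word 12 ("designed").
Base order: The coach announced that Maya suspected Felix had designed a letter last week.

12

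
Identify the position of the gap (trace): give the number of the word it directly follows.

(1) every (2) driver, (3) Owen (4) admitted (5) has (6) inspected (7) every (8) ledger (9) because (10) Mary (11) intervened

The displaced element is "every driver" (word 2).
It is linked across 1 clause boundary (Ø).
It functions as the subject of "inspected", so the gap sits immediately after word 4 ("admitted").
Base order: Owen admitted that every driver has inspected every ledger because Mary intervened.

4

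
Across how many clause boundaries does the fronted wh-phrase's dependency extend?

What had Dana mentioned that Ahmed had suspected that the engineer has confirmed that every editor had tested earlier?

3

"what" is extracted from the object of "tested".
Boundaries crossed, outermost first: [that], [that], [that] — 3 in total.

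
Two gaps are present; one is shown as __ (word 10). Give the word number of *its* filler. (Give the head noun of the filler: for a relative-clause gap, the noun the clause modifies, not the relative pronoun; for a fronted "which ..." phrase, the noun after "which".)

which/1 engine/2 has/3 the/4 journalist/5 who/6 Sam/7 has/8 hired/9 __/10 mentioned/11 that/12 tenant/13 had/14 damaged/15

The marked gap is inside the relative clause, the direct object of "hired".
Its filler is the head noun "journalist" (via "who"), at word 5.
(The other dependency links word 2 to a gap after word 15.)

5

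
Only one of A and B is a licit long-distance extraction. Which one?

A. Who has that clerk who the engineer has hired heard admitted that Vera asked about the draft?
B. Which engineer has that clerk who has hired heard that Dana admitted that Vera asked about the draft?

A

In B, the wh-phrase is extracted from inside a complex-NP island (relative clause) (introduced by "who"), which blocks movement.
In A, the extraction path crosses only that-complement boundaries, which are transparent.
So A is grammatical.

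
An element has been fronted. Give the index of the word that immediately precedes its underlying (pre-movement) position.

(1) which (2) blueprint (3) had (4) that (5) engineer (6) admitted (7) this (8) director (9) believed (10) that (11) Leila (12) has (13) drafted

The displaced element is "which blueprint" (word 2).
It is linked across 2 clause boundaries (Ø → that).
It functions as the direct object of "drafted", so the gap sits immediately after word 13 ("drafted").
Base order: That engineer had admitted this director believed that Leila has drafted which blueprint.

13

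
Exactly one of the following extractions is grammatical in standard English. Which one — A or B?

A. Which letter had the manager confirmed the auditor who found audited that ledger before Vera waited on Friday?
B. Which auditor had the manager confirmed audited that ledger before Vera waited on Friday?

In A, the wh-phrase is extracted from inside a complex-NP island (relative clause) (introduced by "who"), which blocks movement.
In B, the extraction path crosses only that-complement boundaries, which are transparent.
So B is grammatical.

B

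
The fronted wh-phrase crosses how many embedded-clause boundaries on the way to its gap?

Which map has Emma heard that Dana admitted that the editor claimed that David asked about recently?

3

"which map" is extracted from the PP object of "asked".
Boundaries crossed, outermost first: [that], [that], [that] — 3 in total.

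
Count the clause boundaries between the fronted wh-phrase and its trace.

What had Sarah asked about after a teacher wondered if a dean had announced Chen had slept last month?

0

"what" originates inside the matrix clause — no clause boundary is crossed.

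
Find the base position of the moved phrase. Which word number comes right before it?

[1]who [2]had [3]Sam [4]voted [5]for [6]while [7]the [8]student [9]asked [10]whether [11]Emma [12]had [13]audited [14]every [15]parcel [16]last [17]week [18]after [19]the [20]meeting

5

The displaced element is "who" (word 1).
It functions as the object of the preposition "for" of "voted", so the gap sits immediately after word 5 ("for").
Base order: Sam had voted for who while the student asked whether Emma had audited every parcel last week after the meeting.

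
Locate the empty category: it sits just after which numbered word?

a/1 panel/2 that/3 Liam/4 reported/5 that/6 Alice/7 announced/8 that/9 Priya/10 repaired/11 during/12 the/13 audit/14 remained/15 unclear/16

11

The displaced element is "a panel" (word 2).
It is linked across 2 clause boundaries (that → that).
It functions as the direct object of "repaired", so the gap sits immediately after word 11 ("repaired").
Base order: Liam reported that Alice announced that Priya repaired a panel during the audit.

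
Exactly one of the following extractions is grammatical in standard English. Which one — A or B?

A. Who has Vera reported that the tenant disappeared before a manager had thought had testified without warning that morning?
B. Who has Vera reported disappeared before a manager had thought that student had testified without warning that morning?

B

In A, the wh-phrase is extracted from inside an adjunct island (introduced by "before"), which blocks movement.
In B, the extraction path crosses only that-complement boundaries, which are transparent.
So B is grammatical.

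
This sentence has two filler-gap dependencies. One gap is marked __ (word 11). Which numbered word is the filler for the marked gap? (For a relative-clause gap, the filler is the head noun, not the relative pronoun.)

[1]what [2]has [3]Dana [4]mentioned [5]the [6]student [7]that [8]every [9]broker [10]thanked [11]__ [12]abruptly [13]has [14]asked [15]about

6

The marked gap is inside the relative clause, the direct object of "thanked".
Its filler is the head noun "student" (via "that"), at word 6.
(The other dependency links word 1 to a gap after word 15.)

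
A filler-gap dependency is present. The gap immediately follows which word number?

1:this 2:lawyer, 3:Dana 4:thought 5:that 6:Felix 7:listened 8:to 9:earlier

8

The displaced element is "this lawyer" (word 2).
It is linked across 1 clause boundary (that).
It functions as the object of the preposition "to" of "listened", so the gap sits immediately after word 8 ("to").
Base order: Dana thought that Felix listened to this lawyer earlier.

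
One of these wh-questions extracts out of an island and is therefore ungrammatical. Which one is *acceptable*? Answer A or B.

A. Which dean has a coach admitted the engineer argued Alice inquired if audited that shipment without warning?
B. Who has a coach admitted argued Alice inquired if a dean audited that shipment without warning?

B

In A, the wh-phrase is extracted from inside a wh-island (introduced by "if"), which blocks movement.
In B, the extraction path crosses only that-complement boundaries, which are transparent.
So B is grammatical.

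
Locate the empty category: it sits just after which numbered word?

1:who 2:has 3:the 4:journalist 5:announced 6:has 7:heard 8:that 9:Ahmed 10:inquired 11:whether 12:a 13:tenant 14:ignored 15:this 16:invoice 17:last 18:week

The displaced element is "who" (word 1).
It is linked across 1 clause boundary (Ø).
It functions as the subject of "heard", so the gap sits immediately after word 5 ("announced").
Base order: The journalist has announced that who has heard that Ahmed inquired whether a tenant ignored this invoice last week.

5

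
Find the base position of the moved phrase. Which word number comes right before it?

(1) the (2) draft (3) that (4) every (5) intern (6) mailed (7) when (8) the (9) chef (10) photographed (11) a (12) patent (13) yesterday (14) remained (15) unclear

The displaced element is "the draft" (word 2).
It functions as the direct object of "mailed", so the gap sits immediately after word 6 ("mailed").
Base order: Every intern mailed the draft when the chef photographed a patent yesterday.

6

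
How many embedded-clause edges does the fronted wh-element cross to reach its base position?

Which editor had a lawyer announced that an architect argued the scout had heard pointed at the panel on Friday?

"which editor" is extracted from the subject of "pointed".
Boundaries crossed, outermost first: [that], [Ø], [Ø] — 3 in total.

3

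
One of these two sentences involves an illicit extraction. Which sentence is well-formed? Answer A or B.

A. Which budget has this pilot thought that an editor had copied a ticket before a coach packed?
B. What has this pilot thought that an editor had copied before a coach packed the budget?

B

In A, the wh-phrase is extracted from inside an adjunct island (introduced by "before"), which blocks movement.
In B, the extraction path crosses only that-complement boundaries, which are transparent.
So B is grammatical.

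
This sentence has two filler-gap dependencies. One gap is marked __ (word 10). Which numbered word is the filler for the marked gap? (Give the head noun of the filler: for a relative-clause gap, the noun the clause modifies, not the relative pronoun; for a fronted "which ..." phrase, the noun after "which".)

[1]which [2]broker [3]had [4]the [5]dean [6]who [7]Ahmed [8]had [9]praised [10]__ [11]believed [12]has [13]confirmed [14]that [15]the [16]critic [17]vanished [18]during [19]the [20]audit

The marked gap is inside the relative clause, the direct object of "praised".
Its filler is the head noun "dean" (via "who"), at word 5.
(The other dependency links word 2 to a gap after word 11.)

5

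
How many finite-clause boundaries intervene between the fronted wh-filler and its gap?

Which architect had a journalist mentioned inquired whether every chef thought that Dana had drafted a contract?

"which architect" is extracted from the subject of "inquired".
Boundaries crossed, outermost first: [Ø] — 1 in total.

1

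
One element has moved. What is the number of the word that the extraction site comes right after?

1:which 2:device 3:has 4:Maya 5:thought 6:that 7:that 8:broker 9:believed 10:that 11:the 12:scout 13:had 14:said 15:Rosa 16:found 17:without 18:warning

The displaced element is "which device" (word 2).
It is linked across 3 clause boundaries (that → that → Ø).
It functions as the direct object of "found", so the gap sits immediately after word 16 ("found").
Base order: Maya has thought that that broker believed that the scout had said Rosa found which device without warning.

16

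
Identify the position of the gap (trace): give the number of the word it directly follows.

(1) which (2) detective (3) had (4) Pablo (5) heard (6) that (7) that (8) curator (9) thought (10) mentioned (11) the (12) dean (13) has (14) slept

The displaced element is "which detective" (word 2).
It is linked across 2 clause boundaries (that → Ø).
It functions as the subject of "mentioned", so the gap sits immediately after word 9 ("thought").
Base order: Pablo had heard that that curator thought that which detective mentioned the dean has slept.

9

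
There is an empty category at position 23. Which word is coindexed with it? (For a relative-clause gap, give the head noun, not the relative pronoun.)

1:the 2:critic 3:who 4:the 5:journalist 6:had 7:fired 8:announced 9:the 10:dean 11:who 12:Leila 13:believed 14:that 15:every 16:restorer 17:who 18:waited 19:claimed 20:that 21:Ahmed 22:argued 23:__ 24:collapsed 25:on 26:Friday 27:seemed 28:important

The gap at 23 is the subject of "collapsed", inside a relative clause.
The relative pronoun is "who" (word 11); it is bound by the head noun immediately before it.
Its filler is the head noun "dean", at word 10.

10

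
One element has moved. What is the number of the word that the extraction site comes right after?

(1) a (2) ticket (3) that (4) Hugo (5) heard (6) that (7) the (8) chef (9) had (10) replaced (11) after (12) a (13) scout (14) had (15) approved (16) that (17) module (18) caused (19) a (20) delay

10

The displaced element is "a ticket" (word 2).
It is linked across 1 clause boundary (that).
It functions as the direct object of "replaced", so the gap sits immediately after word 10 ("replaced").
Base order: Hugo heard that the chef had replaced a ticket after a scout had approved that module.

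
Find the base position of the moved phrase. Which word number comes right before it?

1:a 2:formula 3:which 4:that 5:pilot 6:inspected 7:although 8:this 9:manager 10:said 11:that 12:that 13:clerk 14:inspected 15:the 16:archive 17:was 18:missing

The displaced element is "a formula" (word 2).
It functions as the direct object of "inspected", so the gap sits immediately after word 6 ("inspected").
Base order: That pilot inspected a formula although this manager said that that clerk inspected the archive.

6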